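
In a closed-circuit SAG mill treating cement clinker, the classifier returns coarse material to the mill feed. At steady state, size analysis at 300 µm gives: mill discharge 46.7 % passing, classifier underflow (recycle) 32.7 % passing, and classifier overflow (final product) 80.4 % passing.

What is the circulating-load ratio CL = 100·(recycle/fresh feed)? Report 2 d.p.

CL = 240.71 %

Classifier node, passing 300 µm:
d + r·d = r·u + o → r(d−u) = o−d
r = (80.4 − 46.7)/(46.7 − 32.7) = 33.7/14.0 = 2.4071
CL = 100·r = 240.71 %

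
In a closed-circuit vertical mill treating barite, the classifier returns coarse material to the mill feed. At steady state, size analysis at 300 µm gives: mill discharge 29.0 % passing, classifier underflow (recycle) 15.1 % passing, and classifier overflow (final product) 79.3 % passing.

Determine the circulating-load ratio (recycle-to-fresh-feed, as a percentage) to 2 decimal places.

Let r = R/F. Size balance at 300 µm:
(1+r)·d = r·u + o ⇒ r = (o−d)/(d−u)
r = (79.3 − 29.0)/(29.0 − 15.1) = 50.3/13.9 = 3.6187
CL = 100·r = 361.87 %

CL = 361.87 %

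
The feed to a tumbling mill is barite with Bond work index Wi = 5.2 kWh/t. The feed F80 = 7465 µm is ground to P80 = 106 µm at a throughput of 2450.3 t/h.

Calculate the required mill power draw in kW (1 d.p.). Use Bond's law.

W = 10·Wi·[P80^(−½) − F80^(−½)]
W = 10·5.2·(1/√106 − 1/√7465) = 10·5.2·(0.085555) = 4.4488 kWh/t
Power = W × throughput = 4.4488 kWh/t × 2450.3 t/h = 10901.0 kW

P = 10901.0 kW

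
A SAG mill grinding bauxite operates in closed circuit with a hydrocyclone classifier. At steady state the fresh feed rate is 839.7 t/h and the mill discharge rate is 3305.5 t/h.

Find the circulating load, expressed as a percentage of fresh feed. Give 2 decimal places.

CL = 293.65 %

Mill node: discharge = fresh + recycle.
R = M − F = 3305.5 − 839.7 = 2465.8 t/h
CL = 100·R/F = 100·2465.8/839.7 = 293.65 %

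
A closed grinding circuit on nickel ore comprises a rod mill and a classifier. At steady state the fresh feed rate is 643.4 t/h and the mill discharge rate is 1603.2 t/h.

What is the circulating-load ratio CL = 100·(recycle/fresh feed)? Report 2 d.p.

Discharge = new feed + return, hence
R = M − F = 1603.2 − 643.4 = 959.8 t/h
CL = 100·R/F = 100·959.8/643.4 = 149.18 %

CL = 149.18 %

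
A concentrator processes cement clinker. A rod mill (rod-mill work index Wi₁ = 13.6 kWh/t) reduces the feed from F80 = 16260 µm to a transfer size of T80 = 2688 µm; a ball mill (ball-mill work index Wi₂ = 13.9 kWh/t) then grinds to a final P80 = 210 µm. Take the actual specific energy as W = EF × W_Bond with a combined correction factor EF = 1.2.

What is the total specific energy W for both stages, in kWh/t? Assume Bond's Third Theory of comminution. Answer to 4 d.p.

Bond: W = 10·Wi·(1/√P80 − 1/√F80)
Stage 1 (16260→2688 µm, Wi₁=13.6): W₁ = 10·13.6·(0.019288 − 0.007842) = 1.5566 kWh/t
Stage 2 (2688→210 µm, Wi₂=13.9): W₂ = 10·13.9·(0.069007 − 0.019288) = 6.9109 kWh/t
W = W₁ + W₂ = 1.5566 + 6.9109 = 8.4675 kWh/t
W_actual = 1.2 × 8.4675 = 10.1610 kWh/t

W = 10.1610 kWh/t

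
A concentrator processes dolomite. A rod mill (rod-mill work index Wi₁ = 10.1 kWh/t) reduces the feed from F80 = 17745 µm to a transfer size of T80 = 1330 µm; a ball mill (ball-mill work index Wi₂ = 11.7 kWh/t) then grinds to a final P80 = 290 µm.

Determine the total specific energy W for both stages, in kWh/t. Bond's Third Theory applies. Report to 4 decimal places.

W = 5.6736 kWh/t

W = 10 Wi (1/√P80 − 1/√F80)  [Bond]
Stage 1 (17745→1330 µm, Wi₁=10.1): W₁ = 10·10.1·(0.027420 − 0.007507) = 2.0113 kWh/t
Stage 2 (1330→290 µm, Wi₂=11.7): W₂ = 10·11.7·(0.058722 − 0.027420) = 3.6623 kWh/t
W = W₁ + W₂ = 2.0113 + 3.6623 = 5.6736 kWh/t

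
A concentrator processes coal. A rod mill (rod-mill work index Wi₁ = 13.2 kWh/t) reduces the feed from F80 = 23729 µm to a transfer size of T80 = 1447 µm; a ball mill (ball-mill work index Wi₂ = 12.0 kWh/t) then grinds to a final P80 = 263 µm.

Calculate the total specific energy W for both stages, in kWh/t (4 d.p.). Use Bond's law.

W = 6.8581 kWh/t

W = 10·Wi·[P80^(−½) − F80^(−½)]
Stage 1 (23729→1447 µm, Wi₁=13.2): W₁ = 10·13.2·(0.026288 − 0.006492) = 2.6132 kWh/t
Stage 2 (1447→263 µm, Wi₂=12.0): W₂ = 10·12.0·(0.061663 − 0.026288) = 4.2449 kWh/t
W = W₁ + W₂ = 2.6132 + 4.2449 = 6.8581 kWh/t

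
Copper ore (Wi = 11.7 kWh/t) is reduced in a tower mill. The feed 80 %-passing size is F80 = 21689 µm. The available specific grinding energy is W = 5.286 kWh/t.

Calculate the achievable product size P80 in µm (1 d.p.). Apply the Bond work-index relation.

Bond: W = 10·Wi·(1/√P80 − 1/√F80)
1/√P80 = 1/√F80 + W/(10·Wi)
  = 5.2860/(10·11.7) + 1/√21689 = 0.045179 + 0.006790 = 0.051970
P80 = (1/0.051970)² = 19.2420² = 370.25 µm

P80 = 370.3 µm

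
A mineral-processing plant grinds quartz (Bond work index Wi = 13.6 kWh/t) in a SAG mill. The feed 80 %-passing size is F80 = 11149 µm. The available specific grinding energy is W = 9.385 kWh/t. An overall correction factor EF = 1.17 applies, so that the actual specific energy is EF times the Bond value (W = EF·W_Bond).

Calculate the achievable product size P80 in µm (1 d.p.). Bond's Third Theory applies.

P80 = 213.4 µm

W = 10 Wi (1/√P80 − 1/√F80)  [Bond]
W_Bond = W / EF = 9.385 / 1.17 = 8.0214 kWh/t
⇒ 1/√P80 = W_Bond/(10 Wi) + 1/√F80
  = 8.0214/(10·13.6) + 1/√11149 = 0.058981 + 0.009471 = 0.068451
P80 = (1/0.068451)² = 14.6089² = 213.42 µm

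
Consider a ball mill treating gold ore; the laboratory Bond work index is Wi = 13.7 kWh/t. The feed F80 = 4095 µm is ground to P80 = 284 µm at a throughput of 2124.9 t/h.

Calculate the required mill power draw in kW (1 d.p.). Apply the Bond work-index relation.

P = 12725.1 kW

W = 10 Wi (P80^-0.5 − F80^-0.5)
W = 10·13.7·(1/√284 − 1/√4095) = 10·13.7·(0.043712) = 5.9886 kWh/t
Power = W × throughput = 5.9886 kWh/t × 2124.9 t/h = 12725.1 kW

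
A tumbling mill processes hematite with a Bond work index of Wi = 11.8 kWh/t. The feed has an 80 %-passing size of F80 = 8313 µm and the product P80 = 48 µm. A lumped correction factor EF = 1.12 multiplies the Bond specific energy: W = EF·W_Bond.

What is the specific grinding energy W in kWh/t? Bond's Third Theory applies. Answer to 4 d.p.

W = 17.6261 kWh/t

W = 10 Wi (P80^-0.5 − F80^-0.5)
1/√48 = 0.144338;  1/√8313 = 0.010968
W = 10·11.8·(0.144338 − 0.010968) = 15.7376 kWh/t
Apply correction: 15.7376 × 1.12 = 17.6261 kWh/t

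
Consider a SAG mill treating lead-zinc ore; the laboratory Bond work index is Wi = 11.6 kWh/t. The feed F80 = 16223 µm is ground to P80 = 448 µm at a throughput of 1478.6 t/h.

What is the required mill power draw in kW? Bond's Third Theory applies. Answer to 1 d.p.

P = 6756.8 kW

W = 10 Wi / √P80 − 10 Wi / √F80
W = 10·11.6·(1/√448 − 1/√16223) = 10·11.6·(0.039394) = 4.5697 kWh/t
P = W·T = 4.5697·1478.6 = 6756.8 kW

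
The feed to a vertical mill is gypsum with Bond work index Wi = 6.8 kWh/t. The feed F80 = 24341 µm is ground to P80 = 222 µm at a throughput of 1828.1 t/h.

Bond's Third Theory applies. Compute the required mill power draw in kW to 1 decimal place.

Bond: W = 10·Wi·(1/√P80 − 1/√F80)
W = 10·6.8·(1/√222 − 1/√24341) = 10·6.8·(0.060706) = 4.1280 kWh/t
P_mill = W·ṁ = 4.1280·1828.1 = 7546.4 kW

P = 7546.4 kW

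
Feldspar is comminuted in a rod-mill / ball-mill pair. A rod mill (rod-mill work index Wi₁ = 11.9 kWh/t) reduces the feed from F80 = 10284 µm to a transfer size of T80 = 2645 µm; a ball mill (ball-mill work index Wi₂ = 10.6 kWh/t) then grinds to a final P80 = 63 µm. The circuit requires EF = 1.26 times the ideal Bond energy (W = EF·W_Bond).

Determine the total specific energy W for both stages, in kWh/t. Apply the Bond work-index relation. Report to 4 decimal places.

Bond: W = 10·Wi·(1/√P80 − 1/√F80)
Stage 1 (10284→2645 µm, Wi₁=11.9): W₁ = 10·11.9·(0.019444 − 0.009861) = 1.1404 kWh/t
Stage 2 (2645→63 µm, Wi₂=10.6): W₂ = 10·10.6·(0.125988 − 0.019444) = 11.2937 kWh/t
W = W₁ + W₂ = 1.1404 + 11.2937 = 12.4341 kWh/t
Corrected W = EF·W_Bond = 1.26·12.4341 = 15.6669 kWh/t

W = 15.6669 kWh/t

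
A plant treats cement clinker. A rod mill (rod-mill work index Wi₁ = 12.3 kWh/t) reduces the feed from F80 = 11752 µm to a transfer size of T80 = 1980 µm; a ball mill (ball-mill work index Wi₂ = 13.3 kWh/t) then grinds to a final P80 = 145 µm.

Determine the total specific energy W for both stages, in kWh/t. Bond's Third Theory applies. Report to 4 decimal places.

W = 9.6857 kWh/t

W = 10·Wi·(P80^(-½) − F80^(-½))
Stage 1 (11752→1980 µm, Wi₁=12.3): W₁ = 10·12.3·(0.022473 − 0.009225) = 1.6296 kWh/t
Stage 2 (1980→145 µm, Wi₂=13.3): W₂ = 10·13.3·(0.083045 − 0.022473) = 8.0561 kWh/t
W = W₁ + W₂ = 1.6296 + 8.0561 = 9.6857 kWh/t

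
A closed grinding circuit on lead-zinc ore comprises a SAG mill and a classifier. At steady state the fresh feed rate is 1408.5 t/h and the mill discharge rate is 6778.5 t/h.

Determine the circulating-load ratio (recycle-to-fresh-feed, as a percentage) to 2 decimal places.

Discharge = new feed + return, hence
R = M − F = 6778.5 − 1408.5 = 5370.0 t/h
CL = 100·R/F = 100·5370.0/1408.5 = 381.26 %

CL = 381.26 %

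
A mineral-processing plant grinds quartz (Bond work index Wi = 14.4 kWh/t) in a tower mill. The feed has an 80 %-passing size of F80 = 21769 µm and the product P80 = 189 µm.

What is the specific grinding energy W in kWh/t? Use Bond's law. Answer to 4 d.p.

W = 9.4985 kWh/t

W = 10 Wi / √P80 − 10 Wi / √F80
1/√189 = 0.072739;  1/√21769 = 0.006778
W = 10·14.4·(0.072739 − 0.006778) = 9.4985 kWh/t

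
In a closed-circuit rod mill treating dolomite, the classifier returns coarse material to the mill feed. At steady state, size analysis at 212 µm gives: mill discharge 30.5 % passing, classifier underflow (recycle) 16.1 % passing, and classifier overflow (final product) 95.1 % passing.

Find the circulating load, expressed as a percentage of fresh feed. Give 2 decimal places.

CL = 448.61 %

Mass balance on the −212 µm fraction:
d + r·d = r·u + o → r(d−u) = o−d
r = (95.1 − 30.5)/(30.5 − 16.1) = 64.6/14.4 = 4.4861
CL = 100·r = 448.61 %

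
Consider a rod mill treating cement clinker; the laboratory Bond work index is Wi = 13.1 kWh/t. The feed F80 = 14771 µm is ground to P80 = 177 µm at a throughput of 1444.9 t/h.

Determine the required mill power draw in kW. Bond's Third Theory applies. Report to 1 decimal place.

W = 10·Wi·(P80^(-½) − F80^(-½))
W = 10·13.1·(1/√177 − 1/√14771) = 10·13.1·(0.066937) = 8.7687 kWh/t
P = W·T = 8.7687·1444.9 = 12669.9 kW

P = 12669.9 kW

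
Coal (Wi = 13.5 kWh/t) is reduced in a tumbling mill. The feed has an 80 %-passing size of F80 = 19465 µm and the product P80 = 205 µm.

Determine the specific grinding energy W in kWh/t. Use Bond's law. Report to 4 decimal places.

Bond: W = 10·Wi·(1/√P80 − 1/√F80)
1/√205 = 0.069843;  1/√19465 = 0.007168
W = 10·13.5·(0.069843 − 0.007168) = 8.4612 kWh/t

W = 8.4612 kWh/t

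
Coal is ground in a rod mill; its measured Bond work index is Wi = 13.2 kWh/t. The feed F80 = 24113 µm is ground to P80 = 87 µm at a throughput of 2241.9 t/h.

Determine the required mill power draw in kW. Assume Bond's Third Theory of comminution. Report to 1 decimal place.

W = 10·Wi·[P80^(−½) − F80^(−½)]
W = 10·13.2·(1/√87 − 1/√24113) = 10·13.2·(0.100771) = 13.3018 kWh/t
Power = W × throughput = 13.3018 kWh/t × 2241.9 t/h = 29821.4 kW

P = 29821.4 kW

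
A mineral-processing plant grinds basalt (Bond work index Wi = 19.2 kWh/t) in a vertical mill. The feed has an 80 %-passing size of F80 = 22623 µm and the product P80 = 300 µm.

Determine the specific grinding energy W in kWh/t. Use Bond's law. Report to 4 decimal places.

W = 9.8086 kWh/t

Bond:  W = 10 Wi (1/√P − 1/√F)
1/√300 = 0.057735;  1/√22623 = 0.006649
W = 10·19.2·(0.057735 − 0.006649) = 9.8086 kWh/t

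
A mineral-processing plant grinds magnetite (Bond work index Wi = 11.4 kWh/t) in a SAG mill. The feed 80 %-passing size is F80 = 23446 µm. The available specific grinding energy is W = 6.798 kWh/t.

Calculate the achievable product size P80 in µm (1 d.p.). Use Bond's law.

P80 = 228.4 µm

W = 10 Wi (1/√P80 − 1/√F80)  [Bond]
P80^(−½) = W/(10 Wi) + F80^(−½)
  = 6.7980/(10·11.4) + 1/√23446 = 0.059632 + 0.006531 = 0.066162
P80 = (1/0.066162)² = 15.1143² = 228.44 µm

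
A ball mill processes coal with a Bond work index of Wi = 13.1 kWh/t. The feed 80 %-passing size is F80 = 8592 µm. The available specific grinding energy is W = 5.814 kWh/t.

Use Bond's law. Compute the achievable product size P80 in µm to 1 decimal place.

W = 10 Wi (1/√P80 − 1/√F80)  [Bond]
P80^(−½) = W/(10 Wi) + F80^(−½)
  = 5.8140/(10·13.1) + 1/√8592 = 0.044382 + 0.010788 = 0.055170
P80 = (1/0.055170)² = 18.1258² = 328.54 µm

P80 = 328.5 µm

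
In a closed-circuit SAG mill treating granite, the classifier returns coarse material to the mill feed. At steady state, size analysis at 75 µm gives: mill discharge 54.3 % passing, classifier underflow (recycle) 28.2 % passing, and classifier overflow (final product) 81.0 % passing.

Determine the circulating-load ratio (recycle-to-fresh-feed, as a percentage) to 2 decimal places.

Balance %-passing 75 µm (r = R/F):
(1+r)·d = r·u + o ⇒ r = (o−d)/(d−u)
r = (81.0 − 54.3)/(54.3 − 28.2) = 26.7/26.1 = 1.0230
CL = 100·r = 102.30 %

CL = 102.30 %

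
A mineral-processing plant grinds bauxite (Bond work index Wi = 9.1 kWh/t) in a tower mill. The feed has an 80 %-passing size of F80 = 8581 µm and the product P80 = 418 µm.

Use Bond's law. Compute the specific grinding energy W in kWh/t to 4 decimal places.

W = 10·Wi·[P80^(−½) − F80^(−½)]
1/√418 = 0.048912;  1/√8581 = 0.010795
W = 10·9.1·(0.048912 − 0.010795) = 3.4686 kWh/t

W = 3.4686 kWh/t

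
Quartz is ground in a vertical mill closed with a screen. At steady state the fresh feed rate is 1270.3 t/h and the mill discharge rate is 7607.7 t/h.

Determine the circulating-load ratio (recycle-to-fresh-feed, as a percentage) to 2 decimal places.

CL = 498.89 %

M = F + R at steady state, so:
R = M − F = 7607.7 − 1270.3 = 6337.4 t/h
CL = 100·R/F = 100·6337.4/1270.3 = 498.89 %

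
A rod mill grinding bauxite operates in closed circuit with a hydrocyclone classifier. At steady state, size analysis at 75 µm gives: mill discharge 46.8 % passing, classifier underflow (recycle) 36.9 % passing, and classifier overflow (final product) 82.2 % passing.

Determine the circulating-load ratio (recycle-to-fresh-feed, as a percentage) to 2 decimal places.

Two-product formula at 75 µm:
(1+r)·d = r·u + o ⇒ r = (o−d)/(d−u)
r = (82.2 − 46.8)/(46.8 − 36.9) = 35.4/9.9 = 3.5758
CL = 100·r = 357.58 %

CL = 357.58 %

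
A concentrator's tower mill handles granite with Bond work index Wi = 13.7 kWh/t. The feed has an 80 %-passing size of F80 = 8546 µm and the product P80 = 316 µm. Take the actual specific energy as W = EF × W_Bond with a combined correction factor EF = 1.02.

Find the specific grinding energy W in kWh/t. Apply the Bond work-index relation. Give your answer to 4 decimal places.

W = 6.3494 kWh/t

W = 10 Wi / √P80 − 10 Wi / √F80
1/√316 = 0.056254;  1/√8546 = 0.010817
W = 10·13.7·(0.056254 − 0.010817) = 6.2249 kWh/t
With EF = 1.02: W = 6.2249·1.02 = 6.3494 kWh/t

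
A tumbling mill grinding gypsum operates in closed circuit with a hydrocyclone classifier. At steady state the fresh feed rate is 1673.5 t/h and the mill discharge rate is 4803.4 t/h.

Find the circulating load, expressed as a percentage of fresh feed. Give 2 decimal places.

CL = 187.03 %

Mill node: discharge = fresh + recycle.
R = M − F = 4803.4 − 1673.5 = 3129.9 t/h
CL = 100·R/F = 100·3129.9/1673.5 = 187.03 %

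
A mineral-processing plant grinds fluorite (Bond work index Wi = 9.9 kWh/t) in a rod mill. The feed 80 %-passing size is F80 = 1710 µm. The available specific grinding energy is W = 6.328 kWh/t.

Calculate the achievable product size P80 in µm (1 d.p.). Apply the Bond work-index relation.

W = 10 Wi (P80^-0.5 − F80^-0.5)
1/√P80 = 1/√F80 + W/(10·Wi)
  = 6.3280/(10·9.9) + 1/√1710 = 0.063919 + 0.024183 = 0.088102
P80 = (1/0.088102)² = 11.3505² = 128.83 µm

P80 = 128.8 µm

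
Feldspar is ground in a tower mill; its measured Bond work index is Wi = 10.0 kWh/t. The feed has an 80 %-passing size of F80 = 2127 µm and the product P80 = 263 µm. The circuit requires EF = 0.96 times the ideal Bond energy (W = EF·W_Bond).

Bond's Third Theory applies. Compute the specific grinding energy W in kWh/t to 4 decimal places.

W_Bond = 10·Wi·(1/√P₈₀ − 1/√F₈₀)
1/√263 = 0.061663;  1/√2127 = 0.021683
W = 10·10.0·(0.061663 − 0.021683) = 3.9980 kWh/t
Apply correction: 3.9980 × 0.96 = 3.8381 kWh/t

W = 3.8381 kWh/t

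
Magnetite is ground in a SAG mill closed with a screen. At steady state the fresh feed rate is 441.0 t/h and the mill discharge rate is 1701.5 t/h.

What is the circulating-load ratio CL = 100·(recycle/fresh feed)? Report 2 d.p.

CL = 285.83 %

Mill node: discharge = fresh + recycle.
R = M − F = 1701.5 − 441.0 = 1260.5 t/h
CL = 100·R/F = 100·1260.5/441.0 = 285.83 %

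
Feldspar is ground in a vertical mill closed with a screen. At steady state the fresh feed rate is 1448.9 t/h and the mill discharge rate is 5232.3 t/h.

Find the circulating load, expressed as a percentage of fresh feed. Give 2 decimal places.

Steady state: M = F + R.
R = M − F = 5232.3 − 1448.9 = 3783.4 t/h
CL = 100·R/F = 100·3783.4/1448.9 = 261.12 %

CL = 261.12 %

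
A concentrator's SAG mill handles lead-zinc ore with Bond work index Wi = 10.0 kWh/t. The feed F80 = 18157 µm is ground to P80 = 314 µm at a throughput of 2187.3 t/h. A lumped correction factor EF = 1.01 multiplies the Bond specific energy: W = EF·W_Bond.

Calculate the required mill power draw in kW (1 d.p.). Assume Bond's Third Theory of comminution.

P = 10827.6 kW

W = 10 Wi (P80^-0.5 − F80^-0.5)
W = 10·10.0·(1/√314 − 1/√18157) = 10·10.0·(0.049012) = 4.9012 kWh/t
Corrected W = EF·W_Bond = 1.01·4.9012 = 4.9502 kWh/t
P = W·T = 4.9502·2187.3 = 10827.6 kW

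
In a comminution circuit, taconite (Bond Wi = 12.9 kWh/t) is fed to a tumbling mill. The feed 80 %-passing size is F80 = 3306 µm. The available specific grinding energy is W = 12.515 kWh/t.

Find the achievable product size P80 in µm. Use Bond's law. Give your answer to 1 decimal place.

P80 = 76.4 µm

W = 10 Wi (P80^-0.5 − F80^-0.5)
⇒ 1/√P80 = W/(10·Wi) + 1/√F80
  = 12.5150/(10·12.9) + 1/√3306 = 0.097016 + 0.017392 = 0.114407
P80 = (1/0.114407)² = 8.7407² = 76.40 µm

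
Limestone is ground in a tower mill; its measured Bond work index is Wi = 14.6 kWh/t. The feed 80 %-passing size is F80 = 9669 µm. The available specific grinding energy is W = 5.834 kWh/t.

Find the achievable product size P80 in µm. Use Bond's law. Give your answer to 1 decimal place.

W = 10·Wi·[P80^(−½) − F80^(−½)]
1/√P80 = 1/√F80 + W/(10·Wi)
  = 5.8340/(10·14.6) + 1/√9669 = 0.039959 + 0.010170 = 0.050129
P80 = (1/0.050129)² = 19.9487² = 397.95 µm

P80 = 397.9 µm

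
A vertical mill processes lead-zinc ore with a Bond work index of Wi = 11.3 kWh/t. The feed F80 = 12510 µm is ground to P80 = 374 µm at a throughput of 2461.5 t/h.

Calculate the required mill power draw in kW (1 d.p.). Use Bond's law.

W = 10 Wi / √P80 − 10 Wi / √F80
W = 10·11.3·(1/√374 − 1/√12510) = 10·11.3·(0.042768) = 4.8328 kWh/t
Mill draw = 4.8328 × 2461.5 = 11895.9 kW

P = 11895.9 kW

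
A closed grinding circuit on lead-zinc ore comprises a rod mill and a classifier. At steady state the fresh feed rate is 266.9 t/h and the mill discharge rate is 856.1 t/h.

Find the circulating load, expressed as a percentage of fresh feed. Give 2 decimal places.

CL = 220.76 %

Discharge = new feed + return, hence
R = M − F = 856.1 − 266.9 = 589.2 t/h
CL = 100·R/F = 100·589.2/266.9 = 220.76 %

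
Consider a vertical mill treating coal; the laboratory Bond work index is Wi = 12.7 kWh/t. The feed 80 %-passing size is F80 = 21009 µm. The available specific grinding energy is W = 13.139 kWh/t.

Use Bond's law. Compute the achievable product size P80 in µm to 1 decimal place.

P80 = 82.1 µm

W = 10 Wi (1/√P80 − 1/√F80)  [Bond]
1/√P80 = 1/√F80 + W/(10·Wi)
  = 13.1390/(10·12.7) + 1/√21009 = 0.103457 + 0.006899 = 0.110356
P80 = (1/0.110356)² = 9.0616² = 82.11 µm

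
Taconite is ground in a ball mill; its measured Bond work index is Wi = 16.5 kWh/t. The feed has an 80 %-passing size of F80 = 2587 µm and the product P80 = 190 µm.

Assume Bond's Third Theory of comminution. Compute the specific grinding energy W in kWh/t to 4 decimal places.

Bond:  W = 10 Wi (1/√P − 1/√F)
1/√190 = 0.072548;  1/√2587 = 0.019661
W = 10·16.5·(0.072548 − 0.019661) = 8.7263 kWh/t

W = 8.7263 kWh/t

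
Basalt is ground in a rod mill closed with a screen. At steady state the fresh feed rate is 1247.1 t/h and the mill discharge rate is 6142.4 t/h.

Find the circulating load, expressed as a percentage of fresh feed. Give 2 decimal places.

Discharge = new feed + return, hence
R = M − F = 6142.4 − 1247.1 = 4895.3 t/h
CL = 100·R/F = 100·4895.3/1247.1 = 392.53 %

CL = 392.53 %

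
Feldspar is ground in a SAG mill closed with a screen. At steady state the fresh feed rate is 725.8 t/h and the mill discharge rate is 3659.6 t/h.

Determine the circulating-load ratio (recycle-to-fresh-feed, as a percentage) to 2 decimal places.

Steady state: M = F + R.
R = M − F = 3659.6 − 725.8 = 2933.8 t/h
CL = 100·R/F = 100·2933.8/725.8 = 404.22 %

CL = 404.22 %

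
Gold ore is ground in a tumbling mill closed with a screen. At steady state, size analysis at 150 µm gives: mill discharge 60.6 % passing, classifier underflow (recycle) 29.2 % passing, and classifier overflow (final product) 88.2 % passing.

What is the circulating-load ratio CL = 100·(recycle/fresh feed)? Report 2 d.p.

CL = 87.90 %

Mass balance on the −150 µm fraction:
r = (o − d)/(d − u)
r = (88.2 − 60.6)/(60.6 − 29.2) = 27.6/31.4 = 0.8790
CL = 100·r = 87.90 %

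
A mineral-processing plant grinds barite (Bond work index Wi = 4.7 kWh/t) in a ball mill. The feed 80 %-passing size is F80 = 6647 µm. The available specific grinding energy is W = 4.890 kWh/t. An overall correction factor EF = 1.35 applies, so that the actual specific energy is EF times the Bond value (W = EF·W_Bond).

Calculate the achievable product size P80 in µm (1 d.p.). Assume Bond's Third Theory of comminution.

W = 10 Wi (P80^-0.5 − F80^-0.5)
W_Bond = W / EF = 4.890 / 1.35 = 3.6222 kWh/t
⇒ 1/√P80 = W_Bond/(10·Wi) + 1/√F80
  = 3.6222/(10·4.7) + 1/√6647 = 0.077069 + 0.012266 = 0.089334
P80 = (1/0.089334)² = 11.1939² = 125.30 µm

P80 = 125.3 µm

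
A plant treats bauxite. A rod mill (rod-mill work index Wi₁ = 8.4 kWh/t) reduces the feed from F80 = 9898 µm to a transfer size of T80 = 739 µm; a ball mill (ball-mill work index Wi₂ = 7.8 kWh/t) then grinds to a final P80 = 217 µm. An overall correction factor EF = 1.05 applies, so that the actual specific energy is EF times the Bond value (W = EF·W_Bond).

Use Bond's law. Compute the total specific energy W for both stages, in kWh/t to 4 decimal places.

W = 4.9050 kWh/t

Bond: W = 10·Wi·(1/√P80 − 1/√F80)
Stage 1 (9898→739 µm, Wi₁=8.4): W₁ = 10·8.4·(0.036786 − 0.010051) = 2.2457 kWh/t
Stage 2 (739→217 µm, Wi₂=7.8): W₂ = 10·7.8·(0.067884 − 0.036786) = 2.4257 kWh/t
W = W₁ + W₂ = 2.2457 + 2.4257 = 4.6714 kWh/t
Corrected W = EF·W_Bond = 1.05·4.6714 = 4.9050 kWh/t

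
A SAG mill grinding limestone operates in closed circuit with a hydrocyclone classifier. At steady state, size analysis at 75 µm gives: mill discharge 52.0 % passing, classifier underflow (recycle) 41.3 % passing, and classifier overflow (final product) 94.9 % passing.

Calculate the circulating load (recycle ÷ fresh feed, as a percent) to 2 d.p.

CL = 400.93 %

Two-product formula at 75 µm:
d + r·d = r·u + o → r(d−u) = o−d
r = (94.9 − 52.0)/(52.0 − 41.3) = 42.9/10.7 = 4.0093
CL = 100·r = 400.93 %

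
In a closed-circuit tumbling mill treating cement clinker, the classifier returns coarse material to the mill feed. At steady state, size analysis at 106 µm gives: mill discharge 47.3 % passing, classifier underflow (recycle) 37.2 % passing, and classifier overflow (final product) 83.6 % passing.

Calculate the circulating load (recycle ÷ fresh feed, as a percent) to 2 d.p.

CL = 359.41 %

Classifier node, passing 106 µm:
d + r·d = r·u + o → r(d−u) = o−d
r = (83.6 − 47.3)/(47.3 − 37.2) = 36.3/10.1 = 3.5941
CL = 100·r = 359.41 %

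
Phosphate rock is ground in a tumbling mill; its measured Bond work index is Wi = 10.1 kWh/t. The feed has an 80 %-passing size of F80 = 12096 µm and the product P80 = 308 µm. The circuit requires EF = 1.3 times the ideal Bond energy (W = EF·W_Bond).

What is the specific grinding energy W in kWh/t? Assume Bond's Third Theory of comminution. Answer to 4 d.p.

W = 10·Wi·(P80^(-½) − F80^(-½))
1/√308 = 0.056980;  1/√12096 = 0.009092
W = 10·10.1·(0.056980 − 0.009092) = 4.8367 kWh/t
Apply correction: 4.8367 × 1.3 = 6.2877 kWh/t

W = 6.2877 kWh/t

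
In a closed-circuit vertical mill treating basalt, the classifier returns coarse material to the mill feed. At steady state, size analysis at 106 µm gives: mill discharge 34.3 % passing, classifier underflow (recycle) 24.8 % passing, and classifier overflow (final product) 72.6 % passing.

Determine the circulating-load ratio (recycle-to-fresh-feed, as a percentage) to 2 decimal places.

Mass balance on the −106 µm fraction:
(1+r)·d = r·u + o ⇒ r = (o−d)/(d−u)
r = (72.6 − 34.3)/(34.3 − 24.8) = 38.3/9.5 = 4.0316
CL = 100·r = 403.16 %

CL = 403.16 %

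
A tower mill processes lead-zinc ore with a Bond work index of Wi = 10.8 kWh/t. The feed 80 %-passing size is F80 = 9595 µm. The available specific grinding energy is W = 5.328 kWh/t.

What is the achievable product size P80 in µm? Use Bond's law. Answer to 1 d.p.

P80 = 282.1 µm

Bond:  W = 10 Wi (1/√P − 1/√F)
P80^(−½) = W/(10 Wi) + F80^(−½)
  = 5.3280/(10·10.8) + 1/√9595 = 0.049333 + 0.010209 = 0.059542
P80 = (1/0.059542)² = 16.7948² = 282.07 µm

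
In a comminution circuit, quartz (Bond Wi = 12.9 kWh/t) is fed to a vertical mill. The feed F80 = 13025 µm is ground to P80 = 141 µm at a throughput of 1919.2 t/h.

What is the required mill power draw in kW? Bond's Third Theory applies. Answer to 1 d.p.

W = 10 Wi / √P80 − 10 Wi / √F80
W = 10·12.9·(1/√141 − 1/√13025) = 10·12.9·(0.075453) = 9.7334 kWh/t
P = W·T = 9.7334·1919.2 = 18680.4 kW

P = 18680.4 kW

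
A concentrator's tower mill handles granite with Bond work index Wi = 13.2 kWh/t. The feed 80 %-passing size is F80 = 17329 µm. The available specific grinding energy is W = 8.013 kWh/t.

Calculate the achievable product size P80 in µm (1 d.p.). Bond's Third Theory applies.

P80 = 214.4 µm

Bond: W = 10·Wi·(1/√P80 − 1/√F80)
⇒ 1/√P80 = W/(10·Wi) + 1/√F80
  = 8.0130/(10·13.2) + 1/√17329 = 0.060705 + 0.007596 = 0.068301
P80 = (1/0.068301)² = 14.6411² = 214.36 µm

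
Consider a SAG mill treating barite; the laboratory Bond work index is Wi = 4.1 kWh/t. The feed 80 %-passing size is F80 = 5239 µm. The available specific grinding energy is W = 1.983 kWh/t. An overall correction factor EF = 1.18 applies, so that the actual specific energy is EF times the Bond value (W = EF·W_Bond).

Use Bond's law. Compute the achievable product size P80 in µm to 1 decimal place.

W = 10·Wi·(P80^(-½) − F80^(-½))
W_Bond = W / EF = 1.983 / 1.18 = 1.6805 kWh/t
⇒ 1/√P80 = W_Bond/(10·Wi) + 1/√F80
  = 1.6805/(10·4.1) + 1/√5239 = 0.040988 + 0.013816 = 0.054804
P80 = (1/0.054804)² = 18.2469² = 332.95 µm

P80 = 332.9 µm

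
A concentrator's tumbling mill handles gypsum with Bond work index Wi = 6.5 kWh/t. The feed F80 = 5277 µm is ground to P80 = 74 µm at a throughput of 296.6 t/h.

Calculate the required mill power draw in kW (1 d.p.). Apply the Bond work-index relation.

P = 1975.7 kW

W = 10·Wi·[P80^(−½) − F80^(−½)]
W = 10·6.5·(1/√74 − 1/√5277) = 10·6.5·(0.102482) = 6.6613 kWh/t
P_mill = W·ṁ = 6.6613·296.6 = 1975.7 kW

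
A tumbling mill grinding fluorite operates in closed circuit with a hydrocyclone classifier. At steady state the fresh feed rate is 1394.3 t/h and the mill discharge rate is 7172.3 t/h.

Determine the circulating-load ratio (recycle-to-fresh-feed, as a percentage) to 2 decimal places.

CL = 414.40 %

Steady state: M = F + R.
R = M − F = 7172.3 − 1394.3 = 5778.0 t/h
CL = 100·R/F = 100·5778.0/1394.3 = 414.40 %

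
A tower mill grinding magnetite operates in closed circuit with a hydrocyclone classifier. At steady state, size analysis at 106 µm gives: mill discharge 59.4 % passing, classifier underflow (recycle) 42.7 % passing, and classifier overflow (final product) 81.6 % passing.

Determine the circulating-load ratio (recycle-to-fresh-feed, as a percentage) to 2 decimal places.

Let r = R/F. Size balance at 106 µm:
r = (o − d)/(d − u)
r = (81.6 − 59.4)/(59.4 − 42.7) = 22.2/16.7 = 1.3293
CL = 100·r = 132.93 %

CL = 132.93 %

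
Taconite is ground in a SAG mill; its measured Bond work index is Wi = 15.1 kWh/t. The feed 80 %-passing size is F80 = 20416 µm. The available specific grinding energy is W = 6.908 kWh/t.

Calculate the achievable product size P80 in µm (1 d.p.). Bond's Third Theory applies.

P80 = 359.4 µm

W = 10·Wi·(P80^(-½) − F80^(-½))
1/√P80 = 1/√F80 + W/(10·Wi)
  = 6.9080/(10·15.1) + 1/√20416 = 0.045748 + 0.006999 = 0.052747
P80 = (1/0.052747)² = 18.9584² = 359.42 µm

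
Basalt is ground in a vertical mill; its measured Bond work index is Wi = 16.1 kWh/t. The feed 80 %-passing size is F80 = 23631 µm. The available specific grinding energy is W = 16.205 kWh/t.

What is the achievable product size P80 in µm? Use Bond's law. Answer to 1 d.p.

P80 = 87.1 µm

W = 10 Wi (P80^-0.5 − F80^-0.5)
⇒ 1/√P80 = W/(10 Wi) + 1/√F80
  = 16.2050/(10·16.1) + 1/√23631 = 0.100652 + 0.006505 = 0.107157
P80 = (1/0.107157)² = 9.3321² = 87.09 µm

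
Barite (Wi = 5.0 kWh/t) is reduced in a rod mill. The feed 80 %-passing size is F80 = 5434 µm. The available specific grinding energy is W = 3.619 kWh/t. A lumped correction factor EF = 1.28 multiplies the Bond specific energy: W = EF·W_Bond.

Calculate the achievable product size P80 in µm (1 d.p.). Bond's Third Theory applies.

P80 = 203.4 µm

W_Bond = 10·Wi·(1/√P₈₀ − 1/√F₈₀)
W_Bond = W / EF = 3.619 / 1.28 = 2.8273 kWh/t
P80^-0.5 = F80^-0.5 + W_Bond/(10 Wi)
  = 2.8273/(10·5.0) + 1/√5434 = 0.056547 + 0.013566 = 0.070113
P80 = (1/0.070113)² = 14.2628² = 203.43 µm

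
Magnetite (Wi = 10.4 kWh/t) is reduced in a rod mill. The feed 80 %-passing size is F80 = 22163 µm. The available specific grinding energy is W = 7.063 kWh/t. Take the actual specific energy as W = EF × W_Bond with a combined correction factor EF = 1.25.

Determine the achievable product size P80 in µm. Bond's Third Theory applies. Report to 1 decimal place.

P80 = 268.3 µm

W = 10 Wi (1/√P80 − 1/√F80)  [Bond]
W_Bond = W / EF = 7.063 / 1.25 = 5.6504 kWh/t
P80^(−½) = W_Bond/(10 Wi) + F80^(−½)
  = 5.6504/(10·10.4) + 1/√22163 = 0.054331 + 0.006717 = 0.061048
P80 = (1/0.061048)² = 16.3806² = 268.32 µm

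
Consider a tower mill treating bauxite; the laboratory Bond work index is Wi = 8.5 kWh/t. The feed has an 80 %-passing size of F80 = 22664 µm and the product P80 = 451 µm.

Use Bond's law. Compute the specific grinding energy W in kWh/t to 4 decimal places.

W = 10 Wi (1/√P80 − 1/√F80)  [Bond]
1/√451 = 0.047088;  1/√22664 = 0.006643
W = 10·8.5·(0.047088 − 0.006643) = 3.4379 kWh/t

W = 3.4379 kWh/t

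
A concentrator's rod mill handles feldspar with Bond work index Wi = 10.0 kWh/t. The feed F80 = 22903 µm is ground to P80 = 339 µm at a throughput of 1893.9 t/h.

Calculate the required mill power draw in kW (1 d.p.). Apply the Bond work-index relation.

P = 9034.8 kW

W = 10·Wi·(P80^(-½) − F80^(-½))
W = 10·10.0·(1/√339 − 1/√22903) = 10·10.0·(0.047705) = 4.7705 kWh/t
Mill draw = 4.7705 × 1893.9 = 9034.8 kW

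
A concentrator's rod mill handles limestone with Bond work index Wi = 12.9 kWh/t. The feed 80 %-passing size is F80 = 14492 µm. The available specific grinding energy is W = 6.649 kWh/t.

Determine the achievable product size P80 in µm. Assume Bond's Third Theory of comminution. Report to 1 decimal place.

W = 10·Wi·(P80^(-½) − F80^(-½))
1/√P80 = 1/√F80 + W/(10·Wi)
  = 6.6490/(10·12.9) + 1/√14492 = 0.051543 + 0.008307 = 0.059849
P80 = (1/0.059849)² = 16.7086² = 279.18 µm

P80 = 279.2 µm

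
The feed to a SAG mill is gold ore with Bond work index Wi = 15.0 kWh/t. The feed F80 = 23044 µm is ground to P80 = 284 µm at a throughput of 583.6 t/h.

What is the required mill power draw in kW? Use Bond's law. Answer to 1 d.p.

P = 4617.9 kW

Bond:  W = 10 Wi (1/√P − 1/√F)
W = 10·15.0·(1/√284 − 1/√23044) = 10·15.0·(0.052752) = 7.9127 kWh/t
Mill draw = 7.9127 × 583.6 = 4617.9 kW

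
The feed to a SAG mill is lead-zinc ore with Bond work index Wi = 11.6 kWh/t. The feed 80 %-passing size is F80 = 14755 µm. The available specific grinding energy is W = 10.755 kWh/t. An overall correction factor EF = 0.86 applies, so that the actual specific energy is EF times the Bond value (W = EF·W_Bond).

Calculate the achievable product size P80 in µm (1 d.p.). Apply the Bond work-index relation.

W_Bond = 10·Wi·(1/√P₈₀ − 1/√F₈₀)
W_Bond = W / EF = 10.755 / 0.86 = 12.5058 kWh/t
⇒ 1/√P80 = W_Bond/(10 Wi) + 1/√F80
  = 12.5058/(10·11.6) + 1/√14755 = 0.107809 + 0.008232 = 0.116041
P80 = (1/0.116041)² = 8.6176² = 74.26 µm

P80 = 74.3 µm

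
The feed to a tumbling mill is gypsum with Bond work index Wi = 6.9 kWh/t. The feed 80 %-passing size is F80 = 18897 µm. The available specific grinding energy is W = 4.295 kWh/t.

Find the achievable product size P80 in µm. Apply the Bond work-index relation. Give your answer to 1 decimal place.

W = 10 Wi (P80^-0.5 − F80^-0.5)
P80^(−½) = W/(10 Wi) + F80^(−½)
  = 4.2950/(10·6.9) + 1/√18897 = 0.062246 + 0.007275 = 0.069521
P80 = (1/0.069521)² = 14.3842² = 206.90 µm

P80 = 206.9 µm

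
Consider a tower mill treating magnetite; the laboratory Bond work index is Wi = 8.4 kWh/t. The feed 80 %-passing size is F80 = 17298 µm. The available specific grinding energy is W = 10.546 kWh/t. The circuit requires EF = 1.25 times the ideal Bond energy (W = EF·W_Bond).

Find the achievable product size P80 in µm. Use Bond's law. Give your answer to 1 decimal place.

W = 10 Wi / √P80 − 10 Wi / √F80
W_Bond = W / EF = 10.546 / 1.25 = 8.4368 kWh/t
P80^(−½) = W_Bond/(10 Wi) + F80^(−½)
  = 8.4368/(10·8.4) + 1/√17298 = 0.100438 + 0.007603 = 0.108041
P80 = (1/0.108041)² = 9.2557² = 85.67 µm

P80 = 85.7 µm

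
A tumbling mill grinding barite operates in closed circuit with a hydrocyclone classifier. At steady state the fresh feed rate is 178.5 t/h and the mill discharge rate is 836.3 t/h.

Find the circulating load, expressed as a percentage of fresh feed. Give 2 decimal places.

Mill node: discharge = fresh + recycle.
R = M − F = 836.3 − 178.5 = 657.8 t/h
CL = 100·R/F = 100·657.8/178.5 = 368.52 %

CL = 368.52 %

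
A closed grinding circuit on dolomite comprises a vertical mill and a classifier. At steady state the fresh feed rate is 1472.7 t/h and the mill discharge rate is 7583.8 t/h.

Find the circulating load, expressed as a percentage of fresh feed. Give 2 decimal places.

Mill node: discharge = fresh + recycle.
R = M − F = 7583.8 − 1472.7 = 6111.1 t/h
CL = 100·R/F = 100·6111.1/1472.7 = 414.96 %

CL = 414.96 %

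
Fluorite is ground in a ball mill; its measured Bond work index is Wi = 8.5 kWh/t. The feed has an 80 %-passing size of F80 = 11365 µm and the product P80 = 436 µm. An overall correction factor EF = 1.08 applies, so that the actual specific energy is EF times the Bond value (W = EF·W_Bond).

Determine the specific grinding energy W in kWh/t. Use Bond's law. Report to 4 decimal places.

W = 3.5353 kWh/t

Bond: W = 10·Wi·(1/√P80 − 1/√F80)
1/√436 = 0.047891;  1/√11365 = 0.009380
W = 10·8.5·(0.047891 − 0.009380) = 3.2734 kWh/t
Apply correction: 3.2734 × 1.08 = 3.5353 kWh/t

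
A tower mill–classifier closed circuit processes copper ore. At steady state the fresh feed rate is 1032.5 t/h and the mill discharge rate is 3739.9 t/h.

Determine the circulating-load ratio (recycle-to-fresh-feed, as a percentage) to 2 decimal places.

CL = 262.22 %

M = F + R at steady state, so:
R = M − F = 3739.9 − 1032.5 = 2707.4 t/h
CL = 100·R/F = 100·2707.4/1032.5 = 262.22 %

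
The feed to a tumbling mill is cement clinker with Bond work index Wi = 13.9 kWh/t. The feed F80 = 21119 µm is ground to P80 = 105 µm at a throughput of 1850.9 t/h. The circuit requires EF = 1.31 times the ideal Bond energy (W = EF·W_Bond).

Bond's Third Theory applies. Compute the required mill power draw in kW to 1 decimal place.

W = 10 Wi / √P80 − 10 Wi / √F80
W = 10·13.9·(1/√105 − 1/√21119) = 10·13.9·(0.090709) = 12.6085 kWh/t
Corrected W = EF·W_Bond = 1.31·12.6085 = 16.5172 kWh/t
Mill draw = 16.5172 × 1850.9 = 30571.6 kW

P = 30571.6 kW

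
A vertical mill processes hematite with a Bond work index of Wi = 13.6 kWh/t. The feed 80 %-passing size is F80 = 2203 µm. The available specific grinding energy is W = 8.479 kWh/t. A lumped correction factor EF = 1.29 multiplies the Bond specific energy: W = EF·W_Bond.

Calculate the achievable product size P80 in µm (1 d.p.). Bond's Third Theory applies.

P80 = 206.2 µm

W = 10·Wi·(P80^(-½) − F80^(-½))
W_Bond = W / EF = 8.479 / 1.29 = 6.5729 kWh/t
⇒ 1/√P80 = W_Bond/(10 Wi) + 1/√F80
  = 6.5729/(10·13.6) + 1/√2203 = 0.048330 + 0.021306 = 0.069635
P80 = (1/0.069635)² = 14.3605² = 206.22 µm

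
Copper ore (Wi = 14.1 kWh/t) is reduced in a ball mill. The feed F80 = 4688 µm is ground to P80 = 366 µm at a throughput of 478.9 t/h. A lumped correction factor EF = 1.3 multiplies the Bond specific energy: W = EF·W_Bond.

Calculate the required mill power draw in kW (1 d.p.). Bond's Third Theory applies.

W = 10 Wi / √P80 − 10 Wi / √F80
W = 10·14.1·(1/√366 − 1/√4688) = 10·14.1·(0.037666) = 5.3109 kWh/t
Corrected W = EF·W_Bond = 1.3·5.3109 = 6.9041 kWh/t
Mill draw = 6.9041 × 478.9 = 3306.4 kW

P = 3306.4 kW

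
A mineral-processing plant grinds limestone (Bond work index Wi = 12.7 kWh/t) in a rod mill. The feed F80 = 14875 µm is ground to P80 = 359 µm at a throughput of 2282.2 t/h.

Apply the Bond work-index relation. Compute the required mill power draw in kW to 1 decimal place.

W = 10 Wi / √P80 − 10 Wi / √F80
W = 10·12.7·(1/√359 − 1/√14875) = 10·12.7·(0.044579) = 5.6615 kWh/t
P_mill = W·ṁ = 5.6615·2282.2 = 12920.7 kW

P = 12920.7 kW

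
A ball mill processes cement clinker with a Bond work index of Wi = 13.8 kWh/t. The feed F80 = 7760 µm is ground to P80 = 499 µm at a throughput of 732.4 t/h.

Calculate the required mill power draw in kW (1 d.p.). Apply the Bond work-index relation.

P = 3377.2 kW

W = 10 Wi (1/√P80 − 1/√F80)  [Bond]
W = 10·13.8·(1/√499 − 1/√7760) = 10·13.8·(0.033414) = 4.6112 kWh/t
Power = W × throughput = 4.6112 kWh/t × 732.4 t/h = 3377.2 kW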